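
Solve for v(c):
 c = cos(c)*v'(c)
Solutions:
 v(c) = C1 + Integral(c/cos(c), c)


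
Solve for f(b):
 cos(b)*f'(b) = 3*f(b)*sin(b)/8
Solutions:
 f(b) = C1/cos(b)^(3/8)


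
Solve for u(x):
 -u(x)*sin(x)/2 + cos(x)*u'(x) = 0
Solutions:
 u(x) = C1/sqrt(cos(x))


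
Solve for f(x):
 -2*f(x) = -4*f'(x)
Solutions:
 f(x) = C1*exp(x/2)


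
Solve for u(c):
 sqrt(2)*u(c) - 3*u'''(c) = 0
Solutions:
 u(c) = C3*exp(2^(1/6)*3^(2/3)*c/3) + (C1*sin(6^(1/6)*c/2) + C2*cos(6^(1/6)*c/2))*exp(-2^(1/6)*3^(2/3)*c/6)


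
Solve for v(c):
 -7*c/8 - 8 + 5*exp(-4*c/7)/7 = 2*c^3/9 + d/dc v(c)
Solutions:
 v(c) = C1 - c^4/18 - 7*c^2/16 - 8*c - 5*exp(-4*c/7)/4


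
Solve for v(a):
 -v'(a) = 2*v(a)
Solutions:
 v(a) = C1*exp(-2*a)


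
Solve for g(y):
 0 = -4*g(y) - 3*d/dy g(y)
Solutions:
 g(y) = C1*exp(-4*y/3)


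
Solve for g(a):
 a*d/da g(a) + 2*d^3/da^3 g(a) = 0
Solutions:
 g(a) = C1 + Integral(C2*airyai(-2^(2/3)*a/2) + C3*airybi(-2^(2/3)*a/2), a)


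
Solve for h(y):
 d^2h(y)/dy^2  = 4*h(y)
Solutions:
 h(y) = C1*exp(-2*y) + C2*exp(2*y)


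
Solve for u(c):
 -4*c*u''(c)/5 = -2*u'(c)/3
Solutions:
 u(c) = C1 + C2*c^(11/6)


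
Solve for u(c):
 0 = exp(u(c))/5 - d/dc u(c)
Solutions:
 u(c) = log(-1/(C1 + c)) + log(5)


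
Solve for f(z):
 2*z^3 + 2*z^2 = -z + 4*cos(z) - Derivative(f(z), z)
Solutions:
 f(z) = C1 - z^4/2 - 2*z^3/3 - z^2/2 + 4*sin(z)


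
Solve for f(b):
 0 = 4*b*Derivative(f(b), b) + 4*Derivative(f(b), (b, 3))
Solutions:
 f(b) = C1 + Integral(C2*airyai(-b) + C3*airybi(-b), b)


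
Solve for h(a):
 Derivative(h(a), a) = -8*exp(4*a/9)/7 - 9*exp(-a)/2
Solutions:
 h(a) = C1 - 18*exp(4*a/9)/7 + 9*exp(-a)/2


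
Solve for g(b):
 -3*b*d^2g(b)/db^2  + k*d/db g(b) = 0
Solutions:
 g(b) = C1 + b^(re(k)/3 + 1)*(C2*sin(log(b)*Abs(im(k))/3) + C3*cos(log(b)*im(k)/3))


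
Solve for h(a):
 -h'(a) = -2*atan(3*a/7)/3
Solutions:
 h(a) = C1 + 2*a*atan(3*a/7)/3 - 7*log(9*a^2 + 49)/9


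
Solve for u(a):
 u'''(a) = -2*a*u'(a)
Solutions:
 u(a) = C1 + Integral(C2*airyai(-2^(1/3)*a) + C3*airybi(-2^(1/3)*a), a)


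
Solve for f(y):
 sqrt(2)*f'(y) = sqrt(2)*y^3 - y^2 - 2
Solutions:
 f(y) = C1 + y^4/4 - sqrt(2)*y^3/6 - sqrt(2)*y


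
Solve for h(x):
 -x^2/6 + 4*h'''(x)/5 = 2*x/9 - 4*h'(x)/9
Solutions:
 h(x) = C1 + C2*sin(sqrt(5)*x/3) + C3*cos(sqrt(5)*x/3) + x^3/8 + x^2/4 - 27*x/20


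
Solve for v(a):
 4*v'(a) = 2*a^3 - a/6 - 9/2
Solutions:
 v(a) = C1 + a^4/8 - a^2/48 - 9*a/8


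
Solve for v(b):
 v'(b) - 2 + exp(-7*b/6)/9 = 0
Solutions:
 v(b) = C1 + 2*b + 2*exp(-7*b/6)/21


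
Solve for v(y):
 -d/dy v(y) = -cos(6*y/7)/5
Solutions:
 v(y) = C1 + 7*sin(6*y/7)/30


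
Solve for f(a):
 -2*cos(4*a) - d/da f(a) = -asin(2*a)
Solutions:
 f(a) = C1 + a*asin(2*a) + sqrt(1 - 4*a^2)/2 - sin(4*a)/2


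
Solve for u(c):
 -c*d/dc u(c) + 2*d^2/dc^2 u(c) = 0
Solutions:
 u(c) = C1 + C2*erfi(c/2)


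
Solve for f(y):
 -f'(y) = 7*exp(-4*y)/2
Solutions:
 f(y) = C1 + 7*exp(-4*y)/8


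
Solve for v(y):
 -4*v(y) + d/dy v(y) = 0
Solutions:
 v(y) = C1*exp(4*y)


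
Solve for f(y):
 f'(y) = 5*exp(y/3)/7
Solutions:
 f(y) = C1 + 15*exp(y/3)/7


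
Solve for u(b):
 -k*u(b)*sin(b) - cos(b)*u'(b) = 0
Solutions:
 u(b) = C1*exp(k*log(cos(b)))


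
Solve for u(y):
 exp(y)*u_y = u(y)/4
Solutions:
 u(y) = C1*exp(-exp(-y)/4)


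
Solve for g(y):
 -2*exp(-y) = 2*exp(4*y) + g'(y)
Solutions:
 g(y) = C1 - exp(4*y)/2 + 2*exp(-y)


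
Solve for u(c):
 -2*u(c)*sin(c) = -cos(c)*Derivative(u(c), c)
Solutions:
 u(c) = C1/cos(c)^2


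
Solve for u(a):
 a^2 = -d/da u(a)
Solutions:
 u(a) = C1 - a^3/3


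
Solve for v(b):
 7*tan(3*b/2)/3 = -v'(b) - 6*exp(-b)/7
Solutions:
 v(b) = C1 - 7*log(tan(3*b/2)^2 + 1)/9 + 6*exp(-b)/7


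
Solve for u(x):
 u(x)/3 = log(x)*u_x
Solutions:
 u(x) = C1*exp(li(x)/3)


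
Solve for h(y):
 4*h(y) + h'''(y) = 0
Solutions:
 h(y) = C3*exp(-2^(2/3)*y) + (C1*sin(2^(2/3)*sqrt(3)*y/2) + C2*cos(2^(2/3)*sqrt(3)*y/2))*exp(2^(2/3)*y/2)


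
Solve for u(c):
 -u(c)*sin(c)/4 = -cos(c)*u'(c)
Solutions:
 u(c) = C1/cos(c)^(1/4)


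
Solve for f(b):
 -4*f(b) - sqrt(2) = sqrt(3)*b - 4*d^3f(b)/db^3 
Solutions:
 f(b) = C3*exp(b) - sqrt(3)*b/4 + (C1*sin(sqrt(3)*b/2) + C2*cos(sqrt(3)*b/2))*exp(-b/2) - sqrt(2)/4


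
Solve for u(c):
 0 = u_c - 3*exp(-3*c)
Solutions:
 u(c) = C1 - exp(-3*c)


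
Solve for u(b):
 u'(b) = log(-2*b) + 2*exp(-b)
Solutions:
 u(b) = C1 + b*log(-b) + b*(-1 + log(2)) - 2*exp(-b)


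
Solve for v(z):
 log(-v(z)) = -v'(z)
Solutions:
 -li(-v(z)) = C1 - z


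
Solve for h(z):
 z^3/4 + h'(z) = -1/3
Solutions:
 h(z) = C1 - z^4/16 - z/3


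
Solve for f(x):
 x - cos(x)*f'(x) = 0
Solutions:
 f(x) = C1 + Integral(x/cos(x), x)


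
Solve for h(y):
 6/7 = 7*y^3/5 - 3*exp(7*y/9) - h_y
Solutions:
 h(y) = C1 + 7*y^4/20 - 6*y/7 - 27*exp(7*y/9)/7


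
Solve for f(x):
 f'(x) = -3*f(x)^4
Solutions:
 f(x) = (-3^(2/3) - 3*3^(1/6)*I)*(1/(C1 + 3*x))^(1/3)/6
 f(x) = (-3^(2/3) + 3*3^(1/6)*I)*(1/(C1 + 3*x))^(1/3)/6
 f(x) = (1/(C1 + 9*x))^(1/3)


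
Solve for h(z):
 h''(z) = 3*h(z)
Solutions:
 h(z) = C1*exp(-sqrt(3)*z) + C2*exp(sqrt(3)*z)


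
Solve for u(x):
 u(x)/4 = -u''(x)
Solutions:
 u(x) = C1*sin(x/2) + C2*cos(x/2)


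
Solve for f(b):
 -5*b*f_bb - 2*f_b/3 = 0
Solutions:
 f(b) = C1 + C2*b^(13/15)


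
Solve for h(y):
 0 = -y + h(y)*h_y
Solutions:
 h(y) = -sqrt(C1 + y^2)
 h(y) = sqrt(C1 + y^2)


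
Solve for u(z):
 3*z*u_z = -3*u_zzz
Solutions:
 u(z) = C1 + Integral(C2*airyai(-z) + C3*airybi(-z), z)


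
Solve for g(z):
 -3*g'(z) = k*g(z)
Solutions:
 g(z) = C1*exp(-k*z/3)


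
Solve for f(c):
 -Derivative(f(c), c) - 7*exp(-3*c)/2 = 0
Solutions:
 f(c) = C1 + 7*exp(-3*c)/6


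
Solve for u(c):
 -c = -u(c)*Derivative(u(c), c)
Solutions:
 u(c) = -sqrt(C1 + c^2)
 u(c) = sqrt(C1 + c^2)


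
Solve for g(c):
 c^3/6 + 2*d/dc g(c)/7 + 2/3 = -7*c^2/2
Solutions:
 g(c) = C1 - 7*c^4/48 - 49*c^3/12 - 7*c/3


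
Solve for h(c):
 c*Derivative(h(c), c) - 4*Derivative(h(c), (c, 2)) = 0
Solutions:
 h(c) = C1 + C2*erfi(sqrt(2)*c/4)


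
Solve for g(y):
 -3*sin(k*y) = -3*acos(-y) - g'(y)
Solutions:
 g(y) = C1 - 3*y*acos(-y) - 3*sqrt(1 - y^2) + 3*Piecewise((-cos(k*y)/k, Ne(k, 0)), (0, True))


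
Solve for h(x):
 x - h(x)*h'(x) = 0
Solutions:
 h(x) = -sqrt(C1 + x^2)
 h(x) = sqrt(C1 + x^2)


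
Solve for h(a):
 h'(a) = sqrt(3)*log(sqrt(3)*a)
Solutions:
 h(a) = C1 + sqrt(3)*a*log(a) - sqrt(3)*a + sqrt(3)*a*log(3)/2


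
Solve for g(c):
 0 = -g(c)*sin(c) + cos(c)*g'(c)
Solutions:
 g(c) = C1/cos(c)


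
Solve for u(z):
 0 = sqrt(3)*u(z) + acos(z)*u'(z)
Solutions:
 u(z) = C1*exp(-sqrt(3)*Integral(1/acos(z), z))


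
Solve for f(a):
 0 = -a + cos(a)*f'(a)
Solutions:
 f(a) = C1 + Integral(a/cos(a), a)


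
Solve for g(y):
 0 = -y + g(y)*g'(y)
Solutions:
 g(y) = -sqrt(C1 + y^2)
 g(y) = sqrt(C1 + y^2)


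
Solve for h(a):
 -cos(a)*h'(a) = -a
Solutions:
 h(a) = C1 + Integral(a/cos(a), a)


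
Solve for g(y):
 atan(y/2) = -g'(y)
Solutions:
 g(y) = C1 - y*atan(y/2) + log(y^2 + 4)


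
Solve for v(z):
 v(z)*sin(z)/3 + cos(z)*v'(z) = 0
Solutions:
 v(z) = C1*cos(z)^(1/3)


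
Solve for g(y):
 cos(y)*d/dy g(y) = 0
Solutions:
 g(y) = C1


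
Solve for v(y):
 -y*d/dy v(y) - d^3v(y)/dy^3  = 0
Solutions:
 v(y) = C1 + Integral(C2*airyai(-y) + C3*airybi(-y), y)


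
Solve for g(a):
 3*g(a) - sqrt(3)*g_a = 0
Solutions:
 g(a) = C1*exp(sqrt(3)*a)


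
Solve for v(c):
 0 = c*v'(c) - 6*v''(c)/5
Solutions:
 v(c) = C1 + C2*erfi(sqrt(15)*c/6)


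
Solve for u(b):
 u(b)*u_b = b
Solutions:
 u(b) = -sqrt(C1 + b^2)
 u(b) = sqrt(C1 + b^2)


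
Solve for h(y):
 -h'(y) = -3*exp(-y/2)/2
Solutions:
 h(y) = C1 - 3*exp(-y/2)


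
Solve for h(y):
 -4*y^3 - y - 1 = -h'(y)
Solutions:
 h(y) = C1 + y^4 + y^2/2 + y


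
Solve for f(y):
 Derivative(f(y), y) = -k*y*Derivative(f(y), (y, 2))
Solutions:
 f(y) = C1 + y^(((re(k) - 1)*re(k) + im(k)^2)/(re(k)^2 + im(k)^2))*(C2*sin(log(y)*Abs(im(k))/(re(k)^2 + im(k)^2)) + C3*cos(log(y)*im(k)/(re(k)^2 + im(k)^2)))


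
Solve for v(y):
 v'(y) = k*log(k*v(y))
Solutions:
 li(k*v(y))/k = C1 + k*y


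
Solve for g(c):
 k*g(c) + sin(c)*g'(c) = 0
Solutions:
 g(c) = C1*exp(k*(-log(cos(c) - 1) + log(cos(c) + 1))/2)


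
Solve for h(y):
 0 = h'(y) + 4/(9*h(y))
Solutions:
 h(y) = -sqrt(C1 - 8*y)/3
 h(y) = sqrt(C1 - 8*y)/3


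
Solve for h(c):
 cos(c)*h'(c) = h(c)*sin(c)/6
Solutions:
 h(c) = C1/cos(c)^(1/6)


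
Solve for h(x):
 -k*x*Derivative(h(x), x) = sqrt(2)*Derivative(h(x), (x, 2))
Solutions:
 h(x) = Piecewise((-2^(3/4)*sqrt(pi)*C1*erf(2^(1/4)*sqrt(k)*x/2)/(2*sqrt(k)) - C2, (k > 0) | (k < 0)), (-C1*x - C2, True))


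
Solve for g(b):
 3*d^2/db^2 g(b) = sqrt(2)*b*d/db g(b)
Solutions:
 g(b) = C1 + C2*erfi(2^(3/4)*sqrt(3)*b/6)


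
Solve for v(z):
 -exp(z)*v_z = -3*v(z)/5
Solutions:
 v(z) = C1*exp(-3*exp(-z)/5)


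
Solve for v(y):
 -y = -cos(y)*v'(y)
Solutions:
 v(y) = C1 + Integral(y/cos(y), y)


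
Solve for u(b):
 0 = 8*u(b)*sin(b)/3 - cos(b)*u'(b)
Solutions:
 u(b) = C1/cos(b)^(8/3)


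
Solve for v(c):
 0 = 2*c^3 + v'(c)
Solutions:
 v(c) = C1 - c^4/2


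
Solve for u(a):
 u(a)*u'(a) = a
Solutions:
 u(a) = -sqrt(C1 + a^2)
 u(a) = sqrt(C1 + a^2)


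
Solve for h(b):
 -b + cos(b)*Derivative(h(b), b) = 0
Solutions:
 h(b) = C1 + Integral(b/cos(b), b)


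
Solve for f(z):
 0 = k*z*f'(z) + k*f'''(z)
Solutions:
 f(z) = C1 + Integral(C2*airyai(-z) + C3*airybi(-z), z)


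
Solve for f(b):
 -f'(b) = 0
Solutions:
 f(b) = C1


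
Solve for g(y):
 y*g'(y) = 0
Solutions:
 g(y) = C1


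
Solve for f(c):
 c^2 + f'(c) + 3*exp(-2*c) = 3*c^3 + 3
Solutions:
 f(c) = C1 + 3*c^4/4 - c^3/3 + 3*c + 3*exp(-2*c)/2


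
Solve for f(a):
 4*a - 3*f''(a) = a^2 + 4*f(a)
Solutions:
 f(a) = C1*sin(2*sqrt(3)*a/3) + C2*cos(2*sqrt(3)*a/3) - a^2/4 + a + 3/8


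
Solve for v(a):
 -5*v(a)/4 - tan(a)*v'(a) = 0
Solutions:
 v(a) = C1/sin(a)^(5/4)


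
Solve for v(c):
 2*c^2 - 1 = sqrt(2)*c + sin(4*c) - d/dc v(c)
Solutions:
 v(c) = C1 - 2*c^3/3 + sqrt(2)*c^2/2 + c - cos(4*c)/4


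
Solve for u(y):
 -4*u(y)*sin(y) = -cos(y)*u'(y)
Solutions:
 u(y) = C1/cos(y)^4


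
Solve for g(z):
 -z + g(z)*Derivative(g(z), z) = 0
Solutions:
 g(z) = -sqrt(C1 + z^2)
 g(z) = sqrt(C1 + z^2)


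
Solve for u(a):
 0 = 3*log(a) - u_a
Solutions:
 u(a) = C1 + 3*a*log(a) - 3*a


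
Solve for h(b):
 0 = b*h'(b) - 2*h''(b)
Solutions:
 h(b) = C1 + C2*erfi(b/2)


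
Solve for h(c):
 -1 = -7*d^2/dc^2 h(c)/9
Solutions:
 h(c) = C1 + C2*c + 9*c^2/14


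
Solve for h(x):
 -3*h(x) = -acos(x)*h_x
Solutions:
 h(x) = C1*exp(3*Integral(1/acos(x), x))


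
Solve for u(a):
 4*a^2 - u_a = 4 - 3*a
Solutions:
 u(a) = C1 + 4*a^3/3 + 3*a^2/2 - 4*a


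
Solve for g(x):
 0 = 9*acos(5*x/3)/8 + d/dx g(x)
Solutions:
 g(x) = C1 - 9*x*acos(5*x/3)/8 + 9*sqrt(9 - 25*x^2)/40


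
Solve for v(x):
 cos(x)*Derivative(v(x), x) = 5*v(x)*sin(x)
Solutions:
 v(x) = C1/cos(x)^5


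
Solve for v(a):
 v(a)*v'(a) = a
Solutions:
 v(a) = -sqrt(C1 + a^2)
 v(a) = sqrt(C1 + a^2)


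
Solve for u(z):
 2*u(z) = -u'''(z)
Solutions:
 u(z) = C3*exp(-2^(1/3)*z) + (C1*sin(2^(1/3)*sqrt(3)*z/2) + C2*cos(2^(1/3)*sqrt(3)*z/2))*exp(2^(1/3)*z/2)


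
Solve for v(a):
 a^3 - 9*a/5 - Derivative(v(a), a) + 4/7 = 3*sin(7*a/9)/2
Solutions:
 v(a) = C1 + a^4/4 - 9*a^2/10 + 4*a/7 + 27*cos(7*a/9)/14


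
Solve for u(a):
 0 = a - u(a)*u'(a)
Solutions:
 u(a) = -sqrt(C1 + a^2)
 u(a) = sqrt(C1 + a^2)


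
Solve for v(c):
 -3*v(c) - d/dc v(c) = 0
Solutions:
 v(c) = C1*exp(-3*c)


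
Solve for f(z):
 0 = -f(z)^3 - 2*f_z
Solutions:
 f(z) = -sqrt(-1/(C1 - z))
 f(z) = sqrt(-1/(C1 - z))


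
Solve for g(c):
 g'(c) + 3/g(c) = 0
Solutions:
 g(c) = -sqrt(C1 - 6*c)
 g(c) = sqrt(C1 - 6*c)


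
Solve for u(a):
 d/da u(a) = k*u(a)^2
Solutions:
 u(a) = -1/(C1 + a*k)


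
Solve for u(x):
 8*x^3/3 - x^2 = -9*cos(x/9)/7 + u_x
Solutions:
 u(x) = C1 + 2*x^4/3 - x^3/3 + 81*sin(x/9)/7


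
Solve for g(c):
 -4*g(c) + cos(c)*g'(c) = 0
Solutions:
 g(c) = C1*(sin(c)^2 + 2*sin(c) + 1)/(sin(c)^2 - 2*sin(c) + 1)


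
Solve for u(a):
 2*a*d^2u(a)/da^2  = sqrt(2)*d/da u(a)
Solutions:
 u(a) = C1 + C2*a^(sqrt(2)/2 + 1)


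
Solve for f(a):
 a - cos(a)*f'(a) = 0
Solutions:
 f(a) = C1 + Integral(a/cos(a), a)


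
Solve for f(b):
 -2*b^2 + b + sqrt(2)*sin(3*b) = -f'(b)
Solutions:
 f(b) = C1 + 2*b^3/3 - b^2/2 + sqrt(2)*cos(3*b)/3


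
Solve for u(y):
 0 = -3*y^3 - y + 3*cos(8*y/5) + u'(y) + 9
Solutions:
 u(y) = C1 + 3*y^4/4 + y^2/2 - 9*y - 15*sin(8*y/5)/8


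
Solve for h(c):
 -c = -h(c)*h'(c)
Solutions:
 h(c) = -sqrt(C1 + c^2)
 h(c) = sqrt(C1 + c^2)


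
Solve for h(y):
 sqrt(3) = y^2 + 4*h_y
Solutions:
 h(y) = C1 - y^3/12 + sqrt(3)*y/4


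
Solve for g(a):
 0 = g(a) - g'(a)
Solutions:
 g(a) = C1*exp(a)


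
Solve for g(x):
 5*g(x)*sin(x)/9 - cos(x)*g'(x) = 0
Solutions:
 g(x) = C1/cos(x)^(5/9)


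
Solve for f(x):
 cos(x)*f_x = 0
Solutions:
 f(x) = C1


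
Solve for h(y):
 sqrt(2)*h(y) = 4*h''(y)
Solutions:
 h(y) = C1*exp(-2^(1/4)*y/2) + C2*exp(2^(1/4)*y/2)


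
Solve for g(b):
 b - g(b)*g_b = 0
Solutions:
 g(b) = -sqrt(C1 + b^2)
 g(b) = sqrt(C1 + b^2)


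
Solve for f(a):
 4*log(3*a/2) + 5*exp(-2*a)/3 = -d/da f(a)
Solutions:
 f(a) = C1 - 4*a*log(a) + 4*a*(-log(3) + log(2) + 1) + 5*exp(-2*a)/6


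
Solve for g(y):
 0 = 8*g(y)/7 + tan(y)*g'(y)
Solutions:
 g(y) = C1/sin(y)^(8/7)


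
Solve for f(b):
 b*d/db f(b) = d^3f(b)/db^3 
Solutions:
 f(b) = C1 + Integral(C2*airyai(b) + C3*airybi(b), b)


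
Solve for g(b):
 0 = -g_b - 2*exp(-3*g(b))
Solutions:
 g(b) = log(C1 - 6*b)/3
 g(b) = log((-3^(1/3) - 3^(5/6)*I)*(C1 - 2*b)^(1/3)/2)
 g(b) = log((-3^(1/3) + 3^(5/6)*I)*(C1 - 2*b)^(1/3)/2)


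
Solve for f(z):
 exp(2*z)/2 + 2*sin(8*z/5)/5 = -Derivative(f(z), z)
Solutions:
 f(z) = C1 - exp(2*z)/4 + cos(8*z/5)/4


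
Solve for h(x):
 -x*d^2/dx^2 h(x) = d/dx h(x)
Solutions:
 h(x) = C1 + C2*log(x)


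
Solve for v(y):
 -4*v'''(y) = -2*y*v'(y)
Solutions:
 v(y) = C1 + Integral(C2*airyai(2^(2/3)*y/2) + C3*airybi(2^(2/3)*y/2), y)


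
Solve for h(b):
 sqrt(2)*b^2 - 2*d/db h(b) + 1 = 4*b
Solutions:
 h(b) = C1 + sqrt(2)*b^3/6 - b^2 + b/2


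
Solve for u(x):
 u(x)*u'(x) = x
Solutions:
 u(x) = -sqrt(C1 + x^2)
 u(x) = sqrt(C1 + x^2)


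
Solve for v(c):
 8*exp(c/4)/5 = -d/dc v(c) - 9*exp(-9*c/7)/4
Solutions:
 v(c) = C1 - 32*exp(c/4)/5 + 7*exp(-9*c/7)/4


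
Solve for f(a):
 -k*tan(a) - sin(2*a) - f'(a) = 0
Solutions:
 f(a) = C1 + k*log(cos(a)) + cos(2*a)/2


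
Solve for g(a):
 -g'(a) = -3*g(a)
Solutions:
 g(a) = C1*exp(3*a)


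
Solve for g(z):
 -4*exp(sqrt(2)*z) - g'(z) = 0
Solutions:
 g(z) = C1 - 2*sqrt(2)*exp(sqrt(2)*z)


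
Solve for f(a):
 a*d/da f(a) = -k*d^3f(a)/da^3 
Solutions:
 f(a) = C1 + Integral(C2*airyai(a*(-1/k)^(1/3)) + C3*airybi(a*(-1/k)^(1/3)), a)


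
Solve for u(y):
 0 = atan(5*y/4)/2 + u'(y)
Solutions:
 u(y) = C1 - y*atan(5*y/4)/2 + log(25*y^2 + 16)/5


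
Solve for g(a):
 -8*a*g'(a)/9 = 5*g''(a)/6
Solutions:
 g(a) = C1 + C2*erf(2*sqrt(30)*a/15)


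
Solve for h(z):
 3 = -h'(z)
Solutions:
 h(z) = C1 - 3*z


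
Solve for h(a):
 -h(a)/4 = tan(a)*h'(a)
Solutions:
 h(a) = C1/sin(a)^(1/4)


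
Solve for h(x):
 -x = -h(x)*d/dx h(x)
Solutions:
 h(x) = -sqrt(C1 + x^2)
 h(x) = sqrt(C1 + x^2)


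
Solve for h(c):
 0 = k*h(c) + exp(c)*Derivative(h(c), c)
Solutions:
 h(c) = C1*exp(k*exp(-c))


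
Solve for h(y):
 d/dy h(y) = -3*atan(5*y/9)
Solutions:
 h(y) = C1 - 3*y*atan(5*y/9) + 27*log(25*y^2 + 81)/10


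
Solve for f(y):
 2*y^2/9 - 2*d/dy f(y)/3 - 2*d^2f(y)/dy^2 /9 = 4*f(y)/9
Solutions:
 f(y) = C1*exp(-2*y) + C2*exp(-y) + y^2/2 - 3*y/2 + 7/4


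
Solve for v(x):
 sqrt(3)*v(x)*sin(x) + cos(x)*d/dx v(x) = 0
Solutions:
 v(x) = C1*cos(x)^(sqrt(3))


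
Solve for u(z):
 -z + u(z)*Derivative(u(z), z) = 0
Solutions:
 u(z) = -sqrt(C1 + z^2)
 u(z) = sqrt(C1 + z^2)


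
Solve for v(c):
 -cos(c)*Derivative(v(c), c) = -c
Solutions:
 v(c) = C1 + Integral(c/cos(c), c)


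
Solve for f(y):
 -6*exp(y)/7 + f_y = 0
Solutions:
 f(y) = C1 + 6*exp(y)/7


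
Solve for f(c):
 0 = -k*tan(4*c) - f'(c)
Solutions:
 f(c) = C1 + k*log(cos(4*c))/4


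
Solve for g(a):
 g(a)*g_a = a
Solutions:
 g(a) = -sqrt(C1 + a^2)
 g(a) = sqrt(C1 + a^2)


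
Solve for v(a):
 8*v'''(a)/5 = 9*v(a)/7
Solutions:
 v(a) = C3*exp(45^(1/3)*7^(2/3)*a/14) + (C1*sin(3*3^(1/6)*5^(1/3)*7^(2/3)*a/28) + C2*cos(3*3^(1/6)*5^(1/3)*7^(2/3)*a/28))*exp(-45^(1/3)*7^(2/3)*a/28)


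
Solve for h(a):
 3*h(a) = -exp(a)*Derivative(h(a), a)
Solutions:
 h(a) = C1*exp(3*exp(-a))


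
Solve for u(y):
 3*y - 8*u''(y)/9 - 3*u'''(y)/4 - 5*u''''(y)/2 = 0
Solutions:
 u(y) = C1 + C2*y + 9*y^3/16 - 729*y^2/512 + (C3*sin(sqrt(1199)*y/60) + C4*cos(sqrt(1199)*y/60))*exp(-3*y/20)


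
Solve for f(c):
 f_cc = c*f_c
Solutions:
 f(c) = C1 + C2*erfi(sqrt(2)*c/2)


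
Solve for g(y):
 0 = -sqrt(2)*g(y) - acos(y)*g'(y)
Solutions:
 g(y) = C1*exp(-sqrt(2)*Integral(1/acos(y), y))


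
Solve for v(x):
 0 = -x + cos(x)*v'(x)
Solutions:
 v(x) = C1 + Integral(x/cos(x), x)


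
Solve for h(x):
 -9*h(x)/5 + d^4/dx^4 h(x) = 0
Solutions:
 h(x) = C1*exp(-sqrt(3)*5^(3/4)*x/5) + C2*exp(sqrt(3)*5^(3/4)*x/5) + C3*sin(sqrt(3)*5^(3/4)*x/5) + C4*cos(sqrt(3)*5^(3/4)*x/5)


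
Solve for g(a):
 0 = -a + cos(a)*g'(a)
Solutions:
 g(a) = C1 + Integral(a/cos(a), a)


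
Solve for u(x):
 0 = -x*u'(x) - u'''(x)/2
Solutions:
 u(x) = C1 + Integral(C2*airyai(-2^(1/3)*x) + C3*airybi(-2^(1/3)*x), x)


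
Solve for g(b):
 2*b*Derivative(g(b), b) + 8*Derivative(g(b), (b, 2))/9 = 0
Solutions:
 g(b) = C1 + C2*erf(3*sqrt(2)*b/4)


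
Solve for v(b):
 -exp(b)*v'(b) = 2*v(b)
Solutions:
 v(b) = C1*exp(2*exp(-b))


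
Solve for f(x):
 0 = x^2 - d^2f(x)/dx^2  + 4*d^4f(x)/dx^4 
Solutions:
 f(x) = C1 + C2*x + C3*exp(-x/2) + C4*exp(x/2) + x^4/12 + 4*x^2


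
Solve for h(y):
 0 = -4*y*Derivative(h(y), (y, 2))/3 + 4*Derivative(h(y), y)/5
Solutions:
 h(y) = C1 + C2*y^(8/5)


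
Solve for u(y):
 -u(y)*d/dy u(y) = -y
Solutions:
 u(y) = -sqrt(C1 + y^2)
 u(y) = sqrt(C1 + y^2)


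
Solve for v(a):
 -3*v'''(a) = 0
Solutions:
 v(a) = C1 + C2*a + C3*a^2


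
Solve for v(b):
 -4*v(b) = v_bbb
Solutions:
 v(b) = C3*exp(-2^(2/3)*b) + (C1*sin(2^(2/3)*sqrt(3)*b/2) + C2*cos(2^(2/3)*sqrt(3)*b/2))*exp(2^(2/3)*b/2)


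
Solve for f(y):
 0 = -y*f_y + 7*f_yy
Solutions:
 f(y) = C1 + C2*erfi(sqrt(14)*y/14)


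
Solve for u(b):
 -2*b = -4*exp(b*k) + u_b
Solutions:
 u(b) = C1 - b^2 + 4*exp(b*k)/k


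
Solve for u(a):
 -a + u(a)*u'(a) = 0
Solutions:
 u(a) = -sqrt(C1 + a^2)
 u(a) = sqrt(C1 + a^2)


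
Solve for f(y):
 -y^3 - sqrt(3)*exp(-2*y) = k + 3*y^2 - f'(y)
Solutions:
 f(y) = C1 + k*y + y^4/4 + y^3 - sqrt(3)*exp(-2*y)/2


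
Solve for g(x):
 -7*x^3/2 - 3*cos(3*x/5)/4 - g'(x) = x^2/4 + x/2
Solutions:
 g(x) = C1 - 7*x^4/8 - x^3/12 - x^2/4 - 5*sin(3*x/5)/4


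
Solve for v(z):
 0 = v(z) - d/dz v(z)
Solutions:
 v(z) = C1*exp(z)


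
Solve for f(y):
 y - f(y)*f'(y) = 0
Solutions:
 f(y) = -sqrt(C1 + y^2)
 f(y) = sqrt(C1 + y^2)


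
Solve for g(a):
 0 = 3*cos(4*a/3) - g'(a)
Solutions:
 g(a) = C1 + 9*sin(4*a/3)/4


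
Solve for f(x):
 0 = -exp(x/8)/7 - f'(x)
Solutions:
 f(x) = C1 - 8*exp(x/8)/7


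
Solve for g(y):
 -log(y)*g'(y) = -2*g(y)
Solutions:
 g(y) = C1*exp(2*li(y))


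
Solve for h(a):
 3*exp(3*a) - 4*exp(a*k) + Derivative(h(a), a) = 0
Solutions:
 h(a) = C1 - exp(3*a) + 4*exp(a*k)/k


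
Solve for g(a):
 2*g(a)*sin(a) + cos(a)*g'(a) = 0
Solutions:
 g(a) = C1*cos(a)^2


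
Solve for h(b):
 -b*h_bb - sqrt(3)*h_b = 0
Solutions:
 h(b) = C1 + C2*b^(1 - sqrt(3))


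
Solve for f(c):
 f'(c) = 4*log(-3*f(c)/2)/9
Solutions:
 -9*Integral(1/(log(-_y) - log(2) + log(3)), (_y, f(c)))/4 = C1 - c


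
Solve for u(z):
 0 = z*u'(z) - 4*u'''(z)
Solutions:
 u(z) = C1 + Integral(C2*airyai(2^(1/3)*z/2) + C3*airybi(2^(1/3)*z/2), z)


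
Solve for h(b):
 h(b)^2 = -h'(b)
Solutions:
 h(b) = 1/(C1 + b)


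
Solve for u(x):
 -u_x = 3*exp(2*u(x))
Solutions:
 u(x) = log(-sqrt(-1/(C1 - 3*x))) - log(2)/2
 u(x) = log(-1/(C1 - 3*x))/2 - log(2)/2


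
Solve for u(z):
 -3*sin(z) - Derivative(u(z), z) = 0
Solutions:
 u(z) = C1 + 3*cos(z)


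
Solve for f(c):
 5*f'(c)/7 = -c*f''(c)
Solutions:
 f(c) = C1 + C2*c^(2/7)


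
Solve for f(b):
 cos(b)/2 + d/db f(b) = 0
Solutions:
 f(b) = C1 - sin(b)/2


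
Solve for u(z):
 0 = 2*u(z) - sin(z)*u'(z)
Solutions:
 u(z) = C1*(cos(z) - 1)/(cos(z) + 1)


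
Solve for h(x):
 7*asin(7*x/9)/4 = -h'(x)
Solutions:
 h(x) = C1 - 7*x*asin(7*x/9)/4 - sqrt(81 - 49*x^2)/4


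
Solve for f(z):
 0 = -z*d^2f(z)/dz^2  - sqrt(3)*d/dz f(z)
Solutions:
 f(z) = C1 + C2*z^(1 - sqrt(3))


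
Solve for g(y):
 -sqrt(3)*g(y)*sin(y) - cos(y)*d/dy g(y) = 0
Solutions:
 g(y) = C1*cos(y)^(sqrt(3))


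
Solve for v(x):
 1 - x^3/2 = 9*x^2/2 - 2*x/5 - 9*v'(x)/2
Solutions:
 v(x) = C1 + x^4/36 + x^3/3 - 2*x^2/45 - 2*x/9


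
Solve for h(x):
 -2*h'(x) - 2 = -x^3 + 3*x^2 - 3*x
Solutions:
 h(x) = C1 + x^4/8 - x^3/2 + 3*x^2/4 - x


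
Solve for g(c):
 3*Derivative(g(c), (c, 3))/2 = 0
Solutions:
 g(c) = C1 + C2*c + C3*c^2


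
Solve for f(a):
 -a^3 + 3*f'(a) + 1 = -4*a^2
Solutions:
 f(a) = C1 + a^4/12 - 4*a^3/9 - a/3


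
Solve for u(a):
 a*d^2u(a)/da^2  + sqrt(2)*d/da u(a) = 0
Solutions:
 u(a) = C1 + C2*a^(1 - sqrt(2))


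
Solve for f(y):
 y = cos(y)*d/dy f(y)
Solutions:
 f(y) = C1 + Integral(y/cos(y), y)


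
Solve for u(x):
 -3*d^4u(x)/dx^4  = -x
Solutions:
 u(x) = C1 + C2*x + C3*x^2 + C4*x^3 + x^5/360


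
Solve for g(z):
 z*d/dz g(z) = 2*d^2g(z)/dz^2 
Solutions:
 g(z) = C1 + C2*erfi(z/2)


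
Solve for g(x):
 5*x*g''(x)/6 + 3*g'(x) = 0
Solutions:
 g(x) = C1 + C2/x^(13/5)


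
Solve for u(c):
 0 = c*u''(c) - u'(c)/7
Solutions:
 u(c) = C1 + C2*c^(8/7)


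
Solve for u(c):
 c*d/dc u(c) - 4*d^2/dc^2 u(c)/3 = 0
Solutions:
 u(c) = C1 + C2*erfi(sqrt(6)*c/4)


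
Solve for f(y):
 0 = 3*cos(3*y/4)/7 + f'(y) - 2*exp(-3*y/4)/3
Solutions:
 f(y) = C1 - 4*sin(3*y/4)/7 - 8*exp(-3*y/4)/9


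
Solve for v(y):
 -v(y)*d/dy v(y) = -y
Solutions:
 v(y) = -sqrt(C1 + y^2)
 v(y) = sqrt(C1 + y^2)


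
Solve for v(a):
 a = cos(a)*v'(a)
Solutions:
 v(a) = C1 + Integral(a/cos(a), a)


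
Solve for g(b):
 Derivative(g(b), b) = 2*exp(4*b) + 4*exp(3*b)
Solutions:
 g(b) = C1 + exp(4*b)/2 + 4*exp(3*b)/3


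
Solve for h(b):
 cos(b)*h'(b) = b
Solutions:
 h(b) = C1 + Integral(b/cos(b), b)


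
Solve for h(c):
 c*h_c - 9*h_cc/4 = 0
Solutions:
 h(c) = C1 + C2*erfi(sqrt(2)*c/3)


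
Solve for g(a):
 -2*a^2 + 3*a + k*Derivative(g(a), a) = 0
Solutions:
 g(a) = C1 + 2*a^3/(3*k) - 3*a^2/(2*k)


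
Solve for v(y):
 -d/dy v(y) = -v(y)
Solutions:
 v(y) = C1*exp(y)


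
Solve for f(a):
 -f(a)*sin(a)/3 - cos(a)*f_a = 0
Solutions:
 f(a) = C1*cos(a)^(1/3)


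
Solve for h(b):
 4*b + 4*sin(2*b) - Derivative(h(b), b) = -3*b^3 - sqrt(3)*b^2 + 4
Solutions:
 h(b) = C1 + 3*b^4/4 + sqrt(3)*b^3/3 + 2*b^2 - 4*b - 2*cos(2*b)


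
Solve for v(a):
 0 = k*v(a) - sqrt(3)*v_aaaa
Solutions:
 v(a) = C1*exp(-3^(7/8)*a*k^(1/4)/3) + C2*exp(3^(7/8)*a*k^(1/4)/3) + C3*exp(-3^(7/8)*I*a*k^(1/4)/3) + C4*exp(3^(7/8)*I*a*k^(1/4)/3)


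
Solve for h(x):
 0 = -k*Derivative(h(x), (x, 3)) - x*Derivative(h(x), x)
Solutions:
 h(x) = C1 + Integral(C2*airyai(x*(-1/k)^(1/3)) + C3*airybi(x*(-1/k)^(1/3)), x)


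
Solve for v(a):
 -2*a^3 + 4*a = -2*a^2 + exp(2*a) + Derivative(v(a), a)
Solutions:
 v(a) = C1 - a^4/2 + 2*a^3/3 + 2*a^2 - exp(2*a)/2


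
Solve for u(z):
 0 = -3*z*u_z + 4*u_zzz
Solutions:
 u(z) = C1 + Integral(C2*airyai(6^(1/3)*z/2) + C3*airybi(6^(1/3)*z/2), z)


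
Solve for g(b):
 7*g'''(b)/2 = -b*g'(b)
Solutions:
 g(b) = C1 + Integral(C2*airyai(-2^(1/3)*7^(2/3)*b/7) + C3*airybi(-2^(1/3)*7^(2/3)*b/7), b)


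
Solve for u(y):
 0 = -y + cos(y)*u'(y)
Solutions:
 u(y) = C1 + Integral(y/cos(y), y)


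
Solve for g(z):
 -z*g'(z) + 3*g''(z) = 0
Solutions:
 g(z) = C1 + C2*erfi(sqrt(6)*z/6)


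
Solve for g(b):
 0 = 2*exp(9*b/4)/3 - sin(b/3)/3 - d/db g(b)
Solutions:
 g(b) = C1 + 8*exp(9*b/4)/27 + cos(b/3)


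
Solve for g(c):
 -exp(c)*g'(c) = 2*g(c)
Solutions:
 g(c) = C1*exp(2*exp(-c))


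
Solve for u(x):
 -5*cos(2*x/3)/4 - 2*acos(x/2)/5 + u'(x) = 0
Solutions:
 u(x) = C1 + 2*x*acos(x/2)/5 - 2*sqrt(4 - x^2)/5 + 15*sin(2*x/3)/8


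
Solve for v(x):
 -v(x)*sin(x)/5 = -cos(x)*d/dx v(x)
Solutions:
 v(x) = C1/cos(x)^(1/5)


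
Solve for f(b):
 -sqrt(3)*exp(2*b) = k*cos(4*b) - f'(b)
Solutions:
 f(b) = C1 + k*sin(4*b)/4 + sqrt(3)*exp(2*b)/2


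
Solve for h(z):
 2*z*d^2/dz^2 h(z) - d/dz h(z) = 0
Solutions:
 h(z) = C1 + C2*z^(3/2)


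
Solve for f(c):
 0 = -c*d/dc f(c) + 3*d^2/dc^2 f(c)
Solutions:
 f(c) = C1 + C2*erfi(sqrt(6)*c/6)


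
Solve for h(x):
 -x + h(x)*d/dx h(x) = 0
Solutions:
 h(x) = -sqrt(C1 + x^2)
 h(x) = sqrt(C1 + x^2)


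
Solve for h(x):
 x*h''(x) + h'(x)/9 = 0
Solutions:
 h(x) = C1 + C2*x^(8/9)


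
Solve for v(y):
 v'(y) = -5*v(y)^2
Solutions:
 v(y) = 1/(C1 + 5*y)


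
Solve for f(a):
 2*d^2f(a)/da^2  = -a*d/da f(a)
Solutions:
 f(a) = C1 + C2*erf(a/2)


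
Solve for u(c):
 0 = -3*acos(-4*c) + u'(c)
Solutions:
 u(c) = C1 + 3*c*acos(-4*c) + 3*sqrt(1 - 16*c^2)/4


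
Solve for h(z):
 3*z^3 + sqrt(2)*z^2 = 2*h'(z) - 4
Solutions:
 h(z) = C1 + 3*z^4/8 + sqrt(2)*z^3/6 + 2*z


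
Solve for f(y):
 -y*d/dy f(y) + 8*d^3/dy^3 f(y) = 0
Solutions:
 f(y) = C1 + Integral(C2*airyai(y/2) + C3*airybi(y/2), y)


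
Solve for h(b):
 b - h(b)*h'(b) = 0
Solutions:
 h(b) = -sqrt(C1 + b^2)
 h(b) = sqrt(C1 + b^2)


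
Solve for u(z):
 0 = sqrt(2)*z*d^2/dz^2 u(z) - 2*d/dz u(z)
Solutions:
 u(z) = C1 + C2*z^(1 + sqrt(2))


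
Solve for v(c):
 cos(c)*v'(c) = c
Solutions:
 v(c) = C1 + Integral(c/cos(c), c)


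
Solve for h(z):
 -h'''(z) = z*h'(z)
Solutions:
 h(z) = C1 + Integral(C2*airyai(-z) + C3*airybi(-z), z)


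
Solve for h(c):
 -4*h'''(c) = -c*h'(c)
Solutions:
 h(c) = C1 + Integral(C2*airyai(2^(1/3)*c/2) + C3*airybi(2^(1/3)*c/2), c)


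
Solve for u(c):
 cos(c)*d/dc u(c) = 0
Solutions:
 u(c) = C1


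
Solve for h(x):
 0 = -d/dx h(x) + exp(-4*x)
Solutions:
 h(x) = C1 - exp(-4*x)/4


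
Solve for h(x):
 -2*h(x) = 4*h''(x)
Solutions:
 h(x) = C1*sin(sqrt(2)*x/2) + C2*cos(sqrt(2)*x/2)


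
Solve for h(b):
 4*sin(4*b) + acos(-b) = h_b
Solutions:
 h(b) = C1 + b*acos(-b) + sqrt(1 - b^2) - cos(4*b)


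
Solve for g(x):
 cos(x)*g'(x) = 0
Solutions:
 g(x) = C1


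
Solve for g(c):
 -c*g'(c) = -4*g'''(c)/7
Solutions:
 g(c) = C1 + Integral(C2*airyai(14^(1/3)*c/2) + C3*airybi(14^(1/3)*c/2), c)


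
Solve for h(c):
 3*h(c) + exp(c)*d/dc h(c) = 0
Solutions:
 h(c) = C1*exp(3*exp(-c))


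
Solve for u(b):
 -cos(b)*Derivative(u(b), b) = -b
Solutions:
 u(b) = C1 + Integral(b/cos(b), b)


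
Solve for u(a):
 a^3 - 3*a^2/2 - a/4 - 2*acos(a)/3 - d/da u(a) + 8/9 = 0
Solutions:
 u(a) = C1 + a^4/4 - a^3/2 - a^2/8 - 2*a*acos(a)/3 + 8*a/9 + 2*sqrt(1 - a^2)/3


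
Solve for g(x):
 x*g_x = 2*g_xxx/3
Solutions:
 g(x) = C1 + Integral(C2*airyai(2^(2/3)*3^(1/3)*x/2) + C3*airybi(2^(2/3)*3^(1/3)*x/2), x)


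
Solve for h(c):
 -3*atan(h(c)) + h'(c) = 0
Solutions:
 Integral(1/atan(_y), (_y, h(c))) = C1 + 3*c


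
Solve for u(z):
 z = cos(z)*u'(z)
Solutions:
 u(z) = C1 + Integral(z/cos(z), z)


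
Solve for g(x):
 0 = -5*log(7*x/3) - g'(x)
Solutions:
 g(x) = C1 - 5*x*log(x) + x*log(243/16807) + 5*x


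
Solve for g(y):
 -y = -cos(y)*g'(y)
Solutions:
 g(y) = C1 + Integral(y/cos(y), y)


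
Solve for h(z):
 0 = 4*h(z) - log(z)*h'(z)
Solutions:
 h(z) = C1*exp(4*li(z))


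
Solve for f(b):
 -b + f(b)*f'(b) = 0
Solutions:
 f(b) = -sqrt(C1 + b^2)
 f(b) = sqrt(C1 + b^2)


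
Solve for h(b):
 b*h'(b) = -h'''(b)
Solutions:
 h(b) = C1 + Integral(C2*airyai(-b) + C3*airybi(-b), b)


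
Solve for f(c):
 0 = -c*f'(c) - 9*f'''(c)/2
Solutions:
 f(c) = C1 + Integral(C2*airyai(-6^(1/3)*c/3) + C3*airybi(-6^(1/3)*c/3), c)


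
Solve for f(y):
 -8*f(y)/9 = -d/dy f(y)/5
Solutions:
 f(y) = C1*exp(40*y/9)


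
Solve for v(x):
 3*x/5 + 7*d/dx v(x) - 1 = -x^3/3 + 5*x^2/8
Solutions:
 v(x) = C1 - x^4/84 + 5*x^3/168 - 3*x^2/70 + x/7


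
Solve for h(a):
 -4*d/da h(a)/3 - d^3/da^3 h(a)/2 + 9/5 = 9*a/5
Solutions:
 h(a) = C1 + C2*sin(2*sqrt(6)*a/3) + C3*cos(2*sqrt(6)*a/3) - 27*a^2/40 + 27*a/20


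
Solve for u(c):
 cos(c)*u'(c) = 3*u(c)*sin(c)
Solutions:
 u(c) = C1/cos(c)^3


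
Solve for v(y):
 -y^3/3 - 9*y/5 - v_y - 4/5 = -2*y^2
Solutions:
 v(y) = C1 - y^4/12 + 2*y^3/3 - 9*y^2/10 - 4*y/5


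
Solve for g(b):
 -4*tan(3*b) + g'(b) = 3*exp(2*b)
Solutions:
 g(b) = C1 + 3*exp(2*b)/2 - 4*log(cos(3*b))/3


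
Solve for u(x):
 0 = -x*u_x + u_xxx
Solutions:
 u(x) = C1 + Integral(C2*airyai(x) + C3*airybi(x), x)


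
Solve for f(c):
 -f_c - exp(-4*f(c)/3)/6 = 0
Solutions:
 f(c) = 3*log(-I*(C1 - 2*c/9)^(1/4))
 f(c) = 3*log(I*(C1 - 2*c/9)^(1/4))
 f(c) = 3*log(-(C1 - 2*c/9)^(1/4))
 f(c) = 3*log(C1 - 2*c/9)/4


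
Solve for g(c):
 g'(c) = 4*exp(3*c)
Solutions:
 g(c) = C1 + 4*exp(3*c)/3


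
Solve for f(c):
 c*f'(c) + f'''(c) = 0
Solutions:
 f(c) = C1 + Integral(C2*airyai(-c) + C3*airybi(-c), c)


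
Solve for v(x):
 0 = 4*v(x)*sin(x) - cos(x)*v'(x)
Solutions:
 v(x) = C1/cos(x)^4


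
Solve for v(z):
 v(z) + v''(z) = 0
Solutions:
 v(z) = C1*sin(z) + C2*cos(z)


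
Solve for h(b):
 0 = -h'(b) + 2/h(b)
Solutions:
 h(b) = -sqrt(C1 + 4*b)
 h(b) = sqrt(C1 + 4*b)


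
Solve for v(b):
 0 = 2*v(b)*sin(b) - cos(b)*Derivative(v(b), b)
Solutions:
 v(b) = C1/cos(b)^2


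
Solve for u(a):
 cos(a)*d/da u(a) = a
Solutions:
 u(a) = C1 + Integral(a/cos(a), a)


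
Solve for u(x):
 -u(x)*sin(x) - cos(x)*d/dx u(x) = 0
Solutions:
 u(x) = C1*cos(x)


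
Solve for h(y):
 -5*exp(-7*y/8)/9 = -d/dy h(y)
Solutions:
 h(y) = C1 - 40*exp(-7*y/8)/63


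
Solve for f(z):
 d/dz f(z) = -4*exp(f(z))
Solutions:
 f(z) = log(1/(C1 + 4*z))


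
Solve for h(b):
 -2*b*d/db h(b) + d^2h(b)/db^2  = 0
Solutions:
 h(b) = C1 + C2*erfi(b)


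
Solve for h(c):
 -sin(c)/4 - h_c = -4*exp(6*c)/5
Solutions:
 h(c) = C1 + 2*exp(6*c)/15 + cos(c)/4


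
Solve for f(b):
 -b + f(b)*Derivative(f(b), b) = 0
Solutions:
 f(b) = -sqrt(C1 + b^2)
 f(b) = sqrt(C1 + b^2)


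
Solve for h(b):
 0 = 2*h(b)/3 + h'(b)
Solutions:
 h(b) = C1*exp(-2*b/3)


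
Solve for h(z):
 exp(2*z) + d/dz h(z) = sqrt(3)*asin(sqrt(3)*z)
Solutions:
 h(z) = C1 + sqrt(3)*(z*asin(sqrt(3)*z) + sqrt(3)*sqrt(1 - 3*z^2)/3) - exp(2*z)/2


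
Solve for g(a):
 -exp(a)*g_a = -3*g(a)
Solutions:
 g(a) = C1*exp(-3*exp(-a))


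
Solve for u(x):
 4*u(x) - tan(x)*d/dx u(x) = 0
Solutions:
 u(x) = C1*sin(x)^4


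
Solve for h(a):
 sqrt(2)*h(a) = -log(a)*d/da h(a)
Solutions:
 h(a) = C1*exp(-sqrt(2)*li(a))


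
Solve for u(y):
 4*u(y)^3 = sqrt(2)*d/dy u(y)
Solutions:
 u(y) = -sqrt(2)*sqrt(-1/(C1 + 2*sqrt(2)*y))/2
 u(y) = sqrt(2)*sqrt(-1/(C1 + 2*sqrt(2)*y))/2


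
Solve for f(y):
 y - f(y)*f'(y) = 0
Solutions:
 f(y) = -sqrt(C1 + y^2)
 f(y) = sqrt(C1 + y^2)


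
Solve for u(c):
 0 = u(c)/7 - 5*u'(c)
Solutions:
 u(c) = C1*exp(c/35)


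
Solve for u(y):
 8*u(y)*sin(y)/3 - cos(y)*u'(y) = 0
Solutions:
 u(y) = C1/cos(y)^(8/3)


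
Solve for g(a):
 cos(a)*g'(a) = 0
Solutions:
 g(a) = C1


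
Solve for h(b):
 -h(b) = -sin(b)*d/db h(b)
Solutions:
 h(b) = C1*sqrt(cos(b) - 1)/sqrt(cos(b) + 1)


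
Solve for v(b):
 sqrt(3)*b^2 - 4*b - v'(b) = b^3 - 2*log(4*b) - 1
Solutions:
 v(b) = C1 - b^4/4 + sqrt(3)*b^3/3 - 2*b^2 + 2*b*log(b) - b + b*log(16)


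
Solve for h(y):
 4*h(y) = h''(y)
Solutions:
 h(y) = C1*exp(-2*y) + C2*exp(2*y)


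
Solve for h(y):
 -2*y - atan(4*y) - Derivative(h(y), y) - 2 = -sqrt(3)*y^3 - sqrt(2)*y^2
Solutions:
 h(y) = C1 + sqrt(3)*y^4/4 + sqrt(2)*y^3/3 - y^2 - y*atan(4*y) - 2*y + log(16*y^2 + 1)/8


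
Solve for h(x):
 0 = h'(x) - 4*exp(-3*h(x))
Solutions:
 h(x) = log(C1 + 12*x)/3
 h(x) = log((-3^(1/3) - 3^(5/6)*I)*(C1 + 4*x)^(1/3)/2)
 h(x) = log((-3^(1/3) + 3^(5/6)*I)*(C1 + 4*x)^(1/3)/2)


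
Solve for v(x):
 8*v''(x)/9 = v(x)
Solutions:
 v(x) = C1*exp(-3*sqrt(2)*x/4) + C2*exp(3*sqrt(2)*x/4)


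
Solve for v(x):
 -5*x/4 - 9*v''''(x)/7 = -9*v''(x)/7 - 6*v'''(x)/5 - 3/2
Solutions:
 v(x) = C1 + C2*x + C3*exp(x*(7 - sqrt(274))/15) + C4*exp(x*(7 + sqrt(274))/15) + 35*x^3/216 - 28*x^2/27


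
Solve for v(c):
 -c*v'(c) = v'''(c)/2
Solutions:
 v(c) = C1 + Integral(C2*airyai(-2^(1/3)*c) + C3*airybi(-2^(1/3)*c), c)


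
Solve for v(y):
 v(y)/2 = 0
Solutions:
 v(y) = 0


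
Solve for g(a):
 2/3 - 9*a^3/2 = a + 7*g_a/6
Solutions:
 g(a) = C1 - 27*a^4/28 - 3*a^2/7 + 4*a/7


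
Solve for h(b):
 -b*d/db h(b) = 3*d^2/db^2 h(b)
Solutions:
 h(b) = C1 + C2*erf(sqrt(6)*b/6)


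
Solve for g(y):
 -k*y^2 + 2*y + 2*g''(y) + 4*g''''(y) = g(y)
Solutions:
 g(y) = C1*exp(-y*sqrt(-1 + sqrt(5))/2) + C2*exp(y*sqrt(-1 + sqrt(5))/2) + C3*sin(y*sqrt(1 + sqrt(5))/2) + C4*cos(y*sqrt(1 + sqrt(5))/2) - k*y^2 - 4*k + 2*y


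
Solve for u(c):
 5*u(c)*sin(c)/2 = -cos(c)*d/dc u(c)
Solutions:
 u(c) = C1*cos(c)^(5/2)


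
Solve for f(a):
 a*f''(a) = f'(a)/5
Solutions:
 f(a) = C1 + C2*a^(6/5)


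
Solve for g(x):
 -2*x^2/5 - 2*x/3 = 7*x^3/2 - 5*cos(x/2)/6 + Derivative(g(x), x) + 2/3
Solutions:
 g(x) = C1 - 7*x^4/8 - 2*x^3/15 - x^2/3 - 2*x/3 + 5*sin(x/2)/3


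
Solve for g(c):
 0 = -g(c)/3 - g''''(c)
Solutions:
 g(c) = (C1*sin(sqrt(2)*3^(3/4)*c/6) + C2*cos(sqrt(2)*3^(3/4)*c/6))*exp(-sqrt(2)*3^(3/4)*c/6) + (C3*sin(sqrt(2)*3^(3/4)*c/6) + C4*cos(sqrt(2)*3^(3/4)*c/6))*exp(sqrt(2)*3^(3/4)*c/6)


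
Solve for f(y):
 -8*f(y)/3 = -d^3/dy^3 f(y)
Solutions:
 f(y) = C3*exp(2*3^(2/3)*y/3) + (C1*sin(3^(1/6)*y) + C2*cos(3^(1/6)*y))*exp(-3^(2/3)*y/3)


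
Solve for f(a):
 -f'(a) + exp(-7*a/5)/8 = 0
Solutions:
 f(a) = C1 - 5*exp(-7*a/5)/56


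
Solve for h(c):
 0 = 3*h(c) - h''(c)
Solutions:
 h(c) = C1*exp(-sqrt(3)*c) + C2*exp(sqrt(3)*c)


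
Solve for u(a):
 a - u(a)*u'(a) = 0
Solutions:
 u(a) = -sqrt(C1 + a^2)
 u(a) = sqrt(C1 + a^2)


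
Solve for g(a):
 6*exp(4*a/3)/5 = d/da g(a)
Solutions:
 g(a) = C1 + 9*exp(4*a/3)/10


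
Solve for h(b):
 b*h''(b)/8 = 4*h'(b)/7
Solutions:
 h(b) = C1 + C2*b^(39/7)


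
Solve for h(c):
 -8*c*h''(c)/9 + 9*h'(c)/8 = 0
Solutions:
 h(c) = C1 + C2*c^(145/64)


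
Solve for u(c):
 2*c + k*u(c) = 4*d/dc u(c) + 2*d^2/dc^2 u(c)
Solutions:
 u(c) = C1*exp(-c*(sqrt(2)*sqrt(k + 2)/2 + 1)) + C2*exp(c*(sqrt(2)*sqrt(k + 2)/2 - 1)) - 2*c/k - 8/k^2


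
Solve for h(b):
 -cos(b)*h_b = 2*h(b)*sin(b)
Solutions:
 h(b) = C1*cos(b)^2


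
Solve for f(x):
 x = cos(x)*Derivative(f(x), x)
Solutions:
 f(x) = C1 + Integral(x/cos(x), x)


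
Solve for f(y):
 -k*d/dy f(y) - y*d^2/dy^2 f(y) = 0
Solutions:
 f(y) = C1 + y^(1 - re(k))*(C2*sin(log(y)*Abs(im(k))) + C3*cos(log(y)*im(k)))


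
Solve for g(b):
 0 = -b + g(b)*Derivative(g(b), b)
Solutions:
 g(b) = -sqrt(C1 + b^2)
 g(b) = sqrt(C1 + b^2)


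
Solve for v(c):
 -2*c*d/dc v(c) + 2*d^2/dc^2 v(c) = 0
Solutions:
 v(c) = C1 + C2*erfi(sqrt(2)*c/2)


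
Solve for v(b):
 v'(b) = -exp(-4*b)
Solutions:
 v(b) = C1 + exp(-4*b)/4


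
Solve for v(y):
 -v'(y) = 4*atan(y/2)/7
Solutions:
 v(y) = C1 - 4*y*atan(y/2)/7 + 4*log(y^2 + 4)/7


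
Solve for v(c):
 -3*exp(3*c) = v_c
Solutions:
 v(c) = C1 - exp(3*c)


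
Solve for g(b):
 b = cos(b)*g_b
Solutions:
 g(b) = C1 + Integral(b/cos(b), b)


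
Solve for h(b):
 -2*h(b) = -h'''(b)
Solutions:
 h(b) = C3*exp(2^(1/3)*b) + (C1*sin(2^(1/3)*sqrt(3)*b/2) + C2*cos(2^(1/3)*sqrt(3)*b/2))*exp(-2^(1/3)*b/2)


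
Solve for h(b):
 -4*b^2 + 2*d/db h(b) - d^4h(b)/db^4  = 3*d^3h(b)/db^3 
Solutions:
 h(b) = C1 + 2*b^3/3 + 6*b + (C2 + C3*exp(-sqrt(3)*b) + C4*exp(sqrt(3)*b))*exp(-b)


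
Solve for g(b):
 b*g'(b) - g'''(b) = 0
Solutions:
 g(b) = C1 + Integral(C2*airyai(b) + C3*airybi(b), b)


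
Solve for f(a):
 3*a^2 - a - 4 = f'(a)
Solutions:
 f(a) = C1 + a^3 - a^2/2 - 4*a


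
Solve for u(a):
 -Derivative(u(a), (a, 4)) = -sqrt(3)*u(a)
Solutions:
 u(a) = C1*exp(-3^(1/8)*a) + C2*exp(3^(1/8)*a) + C3*sin(3^(1/8)*a) + C4*cos(3^(1/8)*a)


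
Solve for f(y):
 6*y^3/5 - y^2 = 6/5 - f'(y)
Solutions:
 f(y) = C1 - 3*y^4/10 + y^3/3 + 6*y/5


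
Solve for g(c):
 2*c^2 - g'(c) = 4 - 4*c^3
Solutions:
 g(c) = C1 + c^4 + 2*c^3/3 - 4*c


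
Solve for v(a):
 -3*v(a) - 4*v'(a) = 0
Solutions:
 v(a) = C1*exp(-3*a/4)


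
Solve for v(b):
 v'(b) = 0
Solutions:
 v(b) = C1


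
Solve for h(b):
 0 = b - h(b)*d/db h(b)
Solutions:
 h(b) = -sqrt(C1 + b^2)
 h(b) = sqrt(C1 + b^2)


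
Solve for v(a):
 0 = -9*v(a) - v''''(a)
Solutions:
 v(a) = (C1*sin(sqrt(6)*a/2) + C2*cos(sqrt(6)*a/2))*exp(-sqrt(6)*a/2) + (C3*sin(sqrt(6)*a/2) + C4*cos(sqrt(6)*a/2))*exp(sqrt(6)*a/2)


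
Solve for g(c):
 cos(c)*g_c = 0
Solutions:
 g(c) = C1


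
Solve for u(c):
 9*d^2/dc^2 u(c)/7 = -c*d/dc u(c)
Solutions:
 u(c) = C1 + C2*erf(sqrt(14)*c/6)


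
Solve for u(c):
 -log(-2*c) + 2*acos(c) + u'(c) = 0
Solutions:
 u(c) = C1 + c*log(-c) - 2*c*acos(c) - c + c*log(2) + 2*sqrt(1 - c^2)


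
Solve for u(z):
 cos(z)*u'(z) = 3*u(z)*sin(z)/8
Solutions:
 u(z) = C1/cos(z)^(3/8)


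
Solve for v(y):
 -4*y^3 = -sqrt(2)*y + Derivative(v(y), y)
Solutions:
 v(y) = C1 - y^4 + sqrt(2)*y^2/2


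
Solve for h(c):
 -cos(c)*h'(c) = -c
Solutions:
 h(c) = C1 + Integral(c/cos(c), c)


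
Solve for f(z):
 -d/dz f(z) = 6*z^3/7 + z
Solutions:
 f(z) = C1 - 3*z^4/14 - z^2/2


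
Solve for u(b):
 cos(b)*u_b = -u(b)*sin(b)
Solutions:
 u(b) = C1*cos(b)


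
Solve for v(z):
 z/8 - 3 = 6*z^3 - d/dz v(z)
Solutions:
 v(z) = C1 + 3*z^4/2 - z^2/16 + 3*z


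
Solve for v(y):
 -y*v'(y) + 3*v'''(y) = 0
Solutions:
 v(y) = C1 + Integral(C2*airyai(3^(2/3)*y/3) + C3*airybi(3^(2/3)*y/3), y)


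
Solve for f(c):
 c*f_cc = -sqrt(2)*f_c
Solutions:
 f(c) = C1 + C2*c^(1 - sqrt(2))


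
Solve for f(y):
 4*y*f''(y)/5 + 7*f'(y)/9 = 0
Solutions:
 f(y) = C1 + C2*y^(1/36)
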